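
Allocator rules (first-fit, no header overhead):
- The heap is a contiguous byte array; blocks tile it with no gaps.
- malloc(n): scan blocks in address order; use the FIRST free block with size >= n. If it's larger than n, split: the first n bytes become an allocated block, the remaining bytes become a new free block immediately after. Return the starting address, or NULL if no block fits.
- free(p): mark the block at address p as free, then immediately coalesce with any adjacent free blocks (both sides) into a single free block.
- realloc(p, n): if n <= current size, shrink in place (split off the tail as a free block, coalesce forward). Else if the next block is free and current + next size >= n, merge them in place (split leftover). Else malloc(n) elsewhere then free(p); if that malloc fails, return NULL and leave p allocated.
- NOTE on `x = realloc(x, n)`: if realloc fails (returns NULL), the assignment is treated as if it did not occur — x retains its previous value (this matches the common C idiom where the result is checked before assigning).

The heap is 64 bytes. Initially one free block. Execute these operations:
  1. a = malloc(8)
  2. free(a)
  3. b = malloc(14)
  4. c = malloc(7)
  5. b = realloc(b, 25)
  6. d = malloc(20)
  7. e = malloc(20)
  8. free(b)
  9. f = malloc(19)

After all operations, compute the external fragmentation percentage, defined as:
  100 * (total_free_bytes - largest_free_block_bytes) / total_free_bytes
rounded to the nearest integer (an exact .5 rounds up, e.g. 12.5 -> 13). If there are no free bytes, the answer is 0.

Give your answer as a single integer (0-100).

Op 1: a = malloc(8) -> a = 0; heap: [0-7 ALLOC][8-63 FREE]
Op 2: free(a) -> (freed a); heap: [0-63 FREE]
Op 3: b = malloc(14) -> b = 0; heap: [0-13 ALLOC][14-63 FREE]
Op 4: c = malloc(7) -> c = 14; heap: [0-13 ALLOC][14-20 ALLOC][21-63 FREE]
Op 5: b = realloc(b, 25) -> b = 21; heap: [0-13 FREE][14-20 ALLOC][21-45 ALLOC][46-63 FREE]
Op 6: d = malloc(20) -> d = NULL; heap: [0-13 FREE][14-20 ALLOC][21-45 ALLOC][46-63 FREE]
Op 7: e = malloc(20) -> e = NULL; heap: [0-13 FREE][14-20 ALLOC][21-45 ALLOC][46-63 FREE]
Op 8: free(b) -> (freed b); heap: [0-13 FREE][14-20 ALLOC][21-63 FREE]
Op 9: f = malloc(19) -> f = 21; heap: [0-13 FREE][14-20 ALLOC][21-39 ALLOC][40-63 FREE]
Free blocks: [14 24] total_free=38 largest=24 -> 100*(38-24)/38 = 1400/38 ≈ 36.842 -> rounds to 37

Answer: 37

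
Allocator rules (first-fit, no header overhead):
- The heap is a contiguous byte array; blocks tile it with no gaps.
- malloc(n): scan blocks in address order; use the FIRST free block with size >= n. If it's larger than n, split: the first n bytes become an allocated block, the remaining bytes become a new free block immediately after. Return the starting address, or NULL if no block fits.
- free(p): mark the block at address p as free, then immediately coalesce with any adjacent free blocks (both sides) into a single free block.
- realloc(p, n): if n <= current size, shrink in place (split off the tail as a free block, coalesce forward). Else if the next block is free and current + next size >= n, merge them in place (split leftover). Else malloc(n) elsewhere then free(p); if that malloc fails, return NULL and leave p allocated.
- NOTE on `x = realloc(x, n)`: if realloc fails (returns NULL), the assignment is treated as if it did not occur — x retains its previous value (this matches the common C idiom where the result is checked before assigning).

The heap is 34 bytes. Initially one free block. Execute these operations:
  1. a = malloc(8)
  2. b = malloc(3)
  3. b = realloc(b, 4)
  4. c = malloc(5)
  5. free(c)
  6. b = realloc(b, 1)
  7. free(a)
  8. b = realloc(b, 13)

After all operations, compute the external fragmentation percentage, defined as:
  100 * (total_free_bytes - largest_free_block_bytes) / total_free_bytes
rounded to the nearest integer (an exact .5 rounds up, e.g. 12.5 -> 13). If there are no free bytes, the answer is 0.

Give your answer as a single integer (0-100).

Op 1: a = malloc(8) -> a = 0; heap: [0-7 ALLOC][8-33 FREE]
Op 2: b = malloc(3) -> b = 8; heap: [0-7 ALLOC][8-10 ALLOC][11-33 FREE]
Op 3: b = realloc(b, 4) -> b = 8; heap: [0-7 ALLOC][8-11 ALLOC][12-33 FREE]
Op 4: c = malloc(5) -> c = 12; heap: [0-7 ALLOC][8-11 ALLOC][12-16 ALLOC][17-33 FREE]
Op 5: free(c) -> (freed c); heap: [0-7 ALLOC][8-11 ALLOC][12-33 FREE]
Op 6: b = realloc(b, 1) -> b = 8; heap: [0-7 ALLOC][8-8 ALLOC][9-33 FREE]
Op 7: free(a) -> (freed a); heap: [0-7 FREE][8-8 ALLOC][9-33 FREE]
Op 8: b = realloc(b, 13) -> b = 8; heap: [0-7 FREE][8-20 ALLOC][21-33 FREE]
Free blocks: [8 13] total_free=21 largest=13 -> 100*(21-13)/21 = 800/21 ≈ 38.095 -> rounds to 38

Answer: 38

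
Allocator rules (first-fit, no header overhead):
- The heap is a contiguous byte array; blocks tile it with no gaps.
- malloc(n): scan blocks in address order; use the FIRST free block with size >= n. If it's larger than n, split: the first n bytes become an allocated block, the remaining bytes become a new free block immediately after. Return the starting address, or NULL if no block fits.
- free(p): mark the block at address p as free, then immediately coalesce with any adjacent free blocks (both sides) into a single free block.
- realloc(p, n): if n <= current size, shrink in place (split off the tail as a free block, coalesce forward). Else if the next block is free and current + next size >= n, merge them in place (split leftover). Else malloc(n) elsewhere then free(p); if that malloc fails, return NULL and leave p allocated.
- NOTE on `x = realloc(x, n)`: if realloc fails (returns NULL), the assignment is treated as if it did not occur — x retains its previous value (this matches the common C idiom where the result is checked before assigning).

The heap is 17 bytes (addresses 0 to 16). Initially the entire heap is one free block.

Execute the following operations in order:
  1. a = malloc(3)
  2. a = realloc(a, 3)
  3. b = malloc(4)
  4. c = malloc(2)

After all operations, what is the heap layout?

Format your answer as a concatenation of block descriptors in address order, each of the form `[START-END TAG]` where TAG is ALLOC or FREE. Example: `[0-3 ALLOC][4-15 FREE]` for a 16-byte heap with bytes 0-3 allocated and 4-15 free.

Answer: [0-2 ALLOC][3-6 ALLOC][7-8 ALLOC][9-16 FREE]

Derivation:
Op 1: a = malloc(3) -> a = 0; heap: [0-2 ALLOC][3-16 FREE]
Op 2: a = realloc(a, 3) -> a = 0; heap: [0-2 ALLOC][3-16 FREE]
Op 3: b = malloc(4) -> b = 3; heap: [0-2 ALLOC][3-6 ALLOC][7-16 FREE]
Op 4: c = malloc(2) -> c = 7; heap: [0-2 ALLOC][3-6 ALLOC][7-8 ALLOC][9-16 FREE]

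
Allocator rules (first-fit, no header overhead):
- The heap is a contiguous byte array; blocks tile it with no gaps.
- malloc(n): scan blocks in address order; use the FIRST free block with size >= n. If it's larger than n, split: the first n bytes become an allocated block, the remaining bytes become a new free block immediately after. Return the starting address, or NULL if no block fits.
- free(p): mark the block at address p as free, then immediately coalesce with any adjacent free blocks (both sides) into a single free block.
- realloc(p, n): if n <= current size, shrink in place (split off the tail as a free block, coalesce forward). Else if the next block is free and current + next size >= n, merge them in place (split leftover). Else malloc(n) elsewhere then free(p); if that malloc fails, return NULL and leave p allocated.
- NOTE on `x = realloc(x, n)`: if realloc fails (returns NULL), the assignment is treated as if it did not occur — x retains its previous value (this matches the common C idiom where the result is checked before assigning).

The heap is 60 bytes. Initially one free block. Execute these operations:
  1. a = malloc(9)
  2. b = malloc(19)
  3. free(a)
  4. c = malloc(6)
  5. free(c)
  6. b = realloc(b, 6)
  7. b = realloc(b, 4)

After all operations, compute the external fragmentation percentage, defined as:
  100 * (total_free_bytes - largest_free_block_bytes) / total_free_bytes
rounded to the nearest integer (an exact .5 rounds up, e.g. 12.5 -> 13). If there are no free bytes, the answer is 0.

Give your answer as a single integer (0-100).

Op 1: a = malloc(9) -> a = 0; heap: [0-8 ALLOC][9-59 FREE]
Op 2: b = malloc(19) -> b = 9; heap: [0-8 ALLOC][9-27 ALLOC][28-59 FREE]
Op 3: free(a) -> (freed a); heap: [0-8 FREE][9-27 ALLOC][28-59 FREE]
Op 4: c = malloc(6) -> c = 0; heap: [0-5 ALLOC][6-8 FREE][9-27 ALLOC][28-59 FREE]
Op 5: free(c) -> (freed c); heap: [0-8 FREE][9-27 ALLOC][28-59 FREE]
Op 6: b = realloc(b, 6) -> b = 9; heap: [0-8 FREE][9-14 ALLOC][15-59 FREE]
Op 7: b = realloc(b, 4) -> b = 9; heap: [0-8 FREE][9-12 ALLOC][13-59 FREE]
Free blocks: [9 47] total_free=56 largest=47 -> 100*(56-47)/56 = 900/56 ≈ 16.071 -> rounds to 16

Answer: 16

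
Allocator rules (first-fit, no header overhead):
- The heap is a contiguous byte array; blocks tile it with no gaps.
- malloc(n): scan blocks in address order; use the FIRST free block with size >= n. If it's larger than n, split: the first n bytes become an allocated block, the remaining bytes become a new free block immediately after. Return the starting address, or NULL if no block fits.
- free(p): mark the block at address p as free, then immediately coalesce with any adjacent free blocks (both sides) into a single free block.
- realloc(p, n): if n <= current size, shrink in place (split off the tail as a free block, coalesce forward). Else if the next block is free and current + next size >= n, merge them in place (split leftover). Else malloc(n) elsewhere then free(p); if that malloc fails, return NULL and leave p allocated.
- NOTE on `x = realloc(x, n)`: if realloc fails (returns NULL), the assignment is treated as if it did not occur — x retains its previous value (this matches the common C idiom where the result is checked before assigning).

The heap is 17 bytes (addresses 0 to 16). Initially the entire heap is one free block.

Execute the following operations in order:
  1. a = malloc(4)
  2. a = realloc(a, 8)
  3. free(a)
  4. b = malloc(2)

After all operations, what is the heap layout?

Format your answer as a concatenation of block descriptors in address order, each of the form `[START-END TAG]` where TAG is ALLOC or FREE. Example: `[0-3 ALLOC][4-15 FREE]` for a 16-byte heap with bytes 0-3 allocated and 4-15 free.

Op 1: a = malloc(4) -> a = 0; heap: [0-3 ALLOC][4-16 FREE]
Op 2: a = realloc(a, 8) -> a = 0; heap: [0-7 ALLOC][8-16 FREE]
Op 3: free(a) -> (freed a); heap: [0-16 FREE]
Op 4: b = malloc(2) -> b = 0; heap: [0-1 ALLOC][2-16 FREE]

Answer: [0-1 ALLOC][2-16 FREE]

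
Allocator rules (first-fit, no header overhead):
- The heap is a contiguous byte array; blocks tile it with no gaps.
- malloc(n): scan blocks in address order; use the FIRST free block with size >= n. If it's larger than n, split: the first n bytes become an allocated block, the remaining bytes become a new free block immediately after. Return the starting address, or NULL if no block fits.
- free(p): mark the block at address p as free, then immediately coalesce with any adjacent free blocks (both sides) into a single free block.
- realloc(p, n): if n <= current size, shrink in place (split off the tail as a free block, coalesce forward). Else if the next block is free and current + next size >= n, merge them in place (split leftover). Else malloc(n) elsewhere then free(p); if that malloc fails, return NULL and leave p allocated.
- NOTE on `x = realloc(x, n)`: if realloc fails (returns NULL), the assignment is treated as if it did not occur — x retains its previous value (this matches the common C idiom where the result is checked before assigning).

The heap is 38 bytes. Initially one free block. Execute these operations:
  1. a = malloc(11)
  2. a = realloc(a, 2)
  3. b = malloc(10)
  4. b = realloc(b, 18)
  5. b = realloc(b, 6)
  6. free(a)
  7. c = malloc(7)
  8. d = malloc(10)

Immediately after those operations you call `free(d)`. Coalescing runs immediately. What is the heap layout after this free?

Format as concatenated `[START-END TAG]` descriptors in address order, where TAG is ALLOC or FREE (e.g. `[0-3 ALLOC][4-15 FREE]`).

Op 1: a = malloc(11) -> a = 0; heap: [0-10 ALLOC][11-37 FREE]
Op 2: a = realloc(a, 2) -> a = 0; heap: [0-1 ALLOC][2-37 FREE]
Op 3: b = malloc(10) -> b = 2; heap: [0-1 ALLOC][2-11 ALLOC][12-37 FREE]
Op 4: b = realloc(b, 18) -> b = 2; heap: [0-1 ALLOC][2-19 ALLOC][20-37 FREE]
Op 5: b = realloc(b, 6) -> b = 2; heap: [0-1 ALLOC][2-7 ALLOC][8-37 FREE]
Op 6: free(a) -> (freed a); heap: [0-1 FREE][2-7 ALLOC][8-37 FREE]
Op 7: c = malloc(7) -> c = 8; heap: [0-1 FREE][2-7 ALLOC][8-14 ALLOC][15-37 FREE]
Op 8: d = malloc(10) -> d = 15; heap: [0-1 FREE][2-7 ALLOC][8-14 ALLOC][15-24 ALLOC][25-37 FREE]
free(d): d = 15 -> block [15-24 ALLOC]; mark free, coalesce with adjacent free neighbors -> [0-1 FREE][2-7 ALLOC][8-14 ALLOC][15-37 FREE]

Answer: [0-1 FREE][2-7 ALLOC][8-14 ALLOC][15-37 FREE]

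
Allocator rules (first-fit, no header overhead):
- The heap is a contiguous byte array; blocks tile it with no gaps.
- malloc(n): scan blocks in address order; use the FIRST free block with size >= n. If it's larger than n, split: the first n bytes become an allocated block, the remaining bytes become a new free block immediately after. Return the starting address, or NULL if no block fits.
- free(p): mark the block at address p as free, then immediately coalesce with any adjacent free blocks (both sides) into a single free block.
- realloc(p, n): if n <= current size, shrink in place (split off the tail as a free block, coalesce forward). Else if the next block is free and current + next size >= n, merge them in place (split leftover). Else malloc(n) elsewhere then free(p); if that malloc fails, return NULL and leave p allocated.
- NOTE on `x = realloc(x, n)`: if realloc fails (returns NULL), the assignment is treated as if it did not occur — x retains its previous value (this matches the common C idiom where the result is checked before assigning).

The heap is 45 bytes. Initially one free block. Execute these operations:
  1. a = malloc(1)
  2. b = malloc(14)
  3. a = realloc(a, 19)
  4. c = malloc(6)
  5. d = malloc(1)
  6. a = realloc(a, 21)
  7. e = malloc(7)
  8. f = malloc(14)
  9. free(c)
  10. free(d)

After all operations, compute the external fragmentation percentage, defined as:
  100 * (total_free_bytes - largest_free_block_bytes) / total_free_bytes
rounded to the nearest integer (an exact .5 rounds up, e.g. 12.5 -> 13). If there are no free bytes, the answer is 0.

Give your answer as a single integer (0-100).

Answer: 8

Derivation:
Op 1: a = malloc(1) -> a = 0; heap: [0-0 ALLOC][1-44 FREE]
Op 2: b = malloc(14) -> b = 1; heap: [0-0 ALLOC][1-14 ALLOC][15-44 FREE]
Op 3: a = realloc(a, 19) -> a = 15; heap: [0-0 FREE][1-14 ALLOC][15-33 ALLOC][34-44 FREE]
Op 4: c = malloc(6) -> c = 34; heap: [0-0 FREE][1-14 ALLOC][15-33 ALLOC][34-39 ALLOC][40-44 FREE]
Op 5: d = malloc(1) -> d = 0; heap: [0-0 ALLOC][1-14 ALLOC][15-33 ALLOC][34-39 ALLOC][40-44 FREE]
Op 6: a = realloc(a, 21) -> NULL (a unchanged); heap: [0-0 ALLOC][1-14 ALLOC][15-33 ALLOC][34-39 ALLOC][40-44 FREE]
Op 7: e = malloc(7) -> e = NULL; heap: [0-0 ALLOC][1-14 ALLOC][15-33 ALLOC][34-39 ALLOC][40-44 FREE]
Op 8: f = malloc(14) -> f = NULL; heap: [0-0 ALLOC][1-14 ALLOC][15-33 ALLOC][34-39 ALLOC][40-44 FREE]
Op 9: free(c) -> (freed c); heap: [0-0 ALLOC][1-14 ALLOC][15-33 ALLOC][34-44 FREE]
Op 10: free(d) -> (freed d); heap: [0-0 FREE][1-14 ALLOC][15-33 ALLOC][34-44 FREE]
Free blocks: [1 11] total_free=12 largest=11 -> 100*(12-11)/12 = 100/12 ≈ 8.333 -> rounds to 8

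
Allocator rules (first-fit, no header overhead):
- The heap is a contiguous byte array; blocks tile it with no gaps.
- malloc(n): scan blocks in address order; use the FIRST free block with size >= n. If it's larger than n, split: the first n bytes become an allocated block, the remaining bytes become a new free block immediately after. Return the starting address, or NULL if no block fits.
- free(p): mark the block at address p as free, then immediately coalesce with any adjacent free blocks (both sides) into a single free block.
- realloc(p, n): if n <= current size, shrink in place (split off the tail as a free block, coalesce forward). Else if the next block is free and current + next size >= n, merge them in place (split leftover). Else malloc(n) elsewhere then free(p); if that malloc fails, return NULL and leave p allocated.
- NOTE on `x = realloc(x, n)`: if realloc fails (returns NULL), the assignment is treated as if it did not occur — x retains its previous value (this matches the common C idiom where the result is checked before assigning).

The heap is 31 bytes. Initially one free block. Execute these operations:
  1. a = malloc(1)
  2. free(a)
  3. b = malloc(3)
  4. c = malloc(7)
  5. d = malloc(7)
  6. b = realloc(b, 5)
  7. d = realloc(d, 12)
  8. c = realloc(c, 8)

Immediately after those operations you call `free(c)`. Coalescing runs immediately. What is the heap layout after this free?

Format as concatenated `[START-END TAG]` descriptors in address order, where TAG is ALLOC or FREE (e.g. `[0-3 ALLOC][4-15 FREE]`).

Answer: [0-9 FREE][10-16 ALLOC][17-21 ALLOC][22-30 FREE]

Derivation:
Op 1: a = malloc(1) -> a = 0; heap: [0-0 ALLOC][1-30 FREE]
Op 2: free(a) -> (freed a); heap: [0-30 FREE]
Op 3: b = malloc(3) -> b = 0; heap: [0-2 ALLOC][3-30 FREE]
Op 4: c = malloc(7) -> c = 3; heap: [0-2 ALLOC][3-9 ALLOC][10-30 FREE]
Op 5: d = malloc(7) -> d = 10; heap: [0-2 ALLOC][3-9 ALLOC][10-16 ALLOC][17-30 FREE]
Op 6: b = realloc(b, 5) -> b = 17; heap: [0-2 FREE][3-9 ALLOC][10-16 ALLOC][17-21 ALLOC][22-30 FREE]
Op 7: d = realloc(d, 12) -> NULL (d unchanged); heap: [0-2 FREE][3-9 ALLOC][10-16 ALLOC][17-21 ALLOC][22-30 FREE]
Op 8: c = realloc(c, 8) -> c = 22; heap: [0-9 FREE][10-16 ALLOC][17-21 ALLOC][22-29 ALLOC][30-30 FREE]
free(c): c = 22 -> block [22-29 ALLOC]; mark free, coalesce with adjacent free neighbors -> [0-9 FREE][10-16 ALLOC][17-21 ALLOC][22-30 FREE]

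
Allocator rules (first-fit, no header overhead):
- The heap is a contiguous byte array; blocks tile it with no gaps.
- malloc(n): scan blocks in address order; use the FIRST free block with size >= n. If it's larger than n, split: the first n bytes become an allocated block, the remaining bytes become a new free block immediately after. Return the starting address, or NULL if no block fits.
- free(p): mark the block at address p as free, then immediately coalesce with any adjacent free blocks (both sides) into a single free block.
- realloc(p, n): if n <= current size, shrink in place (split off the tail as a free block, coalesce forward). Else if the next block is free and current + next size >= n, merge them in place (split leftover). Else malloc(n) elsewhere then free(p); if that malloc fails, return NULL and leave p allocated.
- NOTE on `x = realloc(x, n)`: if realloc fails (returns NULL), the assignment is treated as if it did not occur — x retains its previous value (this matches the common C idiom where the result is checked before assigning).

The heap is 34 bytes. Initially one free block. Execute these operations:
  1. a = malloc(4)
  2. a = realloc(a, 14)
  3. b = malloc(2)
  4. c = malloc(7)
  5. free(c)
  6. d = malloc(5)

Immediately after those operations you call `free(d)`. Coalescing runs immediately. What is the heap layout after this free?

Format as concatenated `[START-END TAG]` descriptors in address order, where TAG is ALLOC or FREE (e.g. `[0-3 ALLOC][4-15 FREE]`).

Answer: [0-13 ALLOC][14-15 ALLOC][16-33 FREE]

Derivation:
Op 1: a = malloc(4) -> a = 0; heap: [0-3 ALLOC][4-33 FREE]
Op 2: a = realloc(a, 14) -> a = 0; heap: [0-13 ALLOC][14-33 FREE]
Op 3: b = malloc(2) -> b = 14; heap: [0-13 ALLOC][14-15 ALLOC][16-33 FREE]
Op 4: c = malloc(7) -> c = 16; heap: [0-13 ALLOC][14-15 ALLOC][16-22 ALLOC][23-33 FREE]
Op 5: free(c) -> (freed c); heap: [0-13 ALLOC][14-15 ALLOC][16-33 FREE]
Op 6: d = malloc(5) -> d = 16; heap: [0-13 ALLOC][14-15 ALLOC][16-20 ALLOC][21-33 FREE]
free(d): d = 16 -> block [16-20 ALLOC]; mark free, coalesce with adjacent free neighbors -> [0-13 ALLOC][14-15 ALLOC][16-33 FREE]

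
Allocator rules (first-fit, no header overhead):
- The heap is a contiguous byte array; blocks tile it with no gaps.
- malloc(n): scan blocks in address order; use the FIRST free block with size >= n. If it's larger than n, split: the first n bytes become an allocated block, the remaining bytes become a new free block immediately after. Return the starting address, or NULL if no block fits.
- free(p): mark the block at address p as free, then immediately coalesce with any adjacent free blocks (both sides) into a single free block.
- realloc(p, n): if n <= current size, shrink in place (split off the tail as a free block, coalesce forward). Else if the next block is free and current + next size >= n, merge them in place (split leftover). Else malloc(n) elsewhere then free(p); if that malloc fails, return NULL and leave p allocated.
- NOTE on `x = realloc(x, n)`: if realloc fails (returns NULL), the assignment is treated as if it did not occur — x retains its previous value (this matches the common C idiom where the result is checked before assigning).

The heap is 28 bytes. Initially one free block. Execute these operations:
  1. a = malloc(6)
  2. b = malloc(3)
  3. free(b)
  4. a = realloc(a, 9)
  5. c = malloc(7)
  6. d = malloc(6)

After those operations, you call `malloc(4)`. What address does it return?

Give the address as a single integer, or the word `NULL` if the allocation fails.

Answer: 22

Derivation:
Op 1: a = malloc(6) -> a = 0; heap: [0-5 ALLOC][6-27 FREE]
Op 2: b = malloc(3) -> b = 6; heap: [0-5 ALLOC][6-8 ALLOC][9-27 FREE]
Op 3: free(b) -> (freed b); heap: [0-5 ALLOC][6-27 FREE]
Op 4: a = realloc(a, 9) -> a = 0; heap: [0-8 ALLOC][9-27 FREE]
Op 5: c = malloc(7) -> c = 9; heap: [0-8 ALLOC][9-15 ALLOC][16-27 FREE]
Op 6: d = malloc(6) -> d = 16; heap: [0-8 ALLOC][9-15 ALLOC][16-21 ALLOC][22-27 FREE]
malloc(4): first-fit scan over [0-8 ALLOC][9-15 ALLOC][16-21 ALLOC][22-27 FREE] -> 22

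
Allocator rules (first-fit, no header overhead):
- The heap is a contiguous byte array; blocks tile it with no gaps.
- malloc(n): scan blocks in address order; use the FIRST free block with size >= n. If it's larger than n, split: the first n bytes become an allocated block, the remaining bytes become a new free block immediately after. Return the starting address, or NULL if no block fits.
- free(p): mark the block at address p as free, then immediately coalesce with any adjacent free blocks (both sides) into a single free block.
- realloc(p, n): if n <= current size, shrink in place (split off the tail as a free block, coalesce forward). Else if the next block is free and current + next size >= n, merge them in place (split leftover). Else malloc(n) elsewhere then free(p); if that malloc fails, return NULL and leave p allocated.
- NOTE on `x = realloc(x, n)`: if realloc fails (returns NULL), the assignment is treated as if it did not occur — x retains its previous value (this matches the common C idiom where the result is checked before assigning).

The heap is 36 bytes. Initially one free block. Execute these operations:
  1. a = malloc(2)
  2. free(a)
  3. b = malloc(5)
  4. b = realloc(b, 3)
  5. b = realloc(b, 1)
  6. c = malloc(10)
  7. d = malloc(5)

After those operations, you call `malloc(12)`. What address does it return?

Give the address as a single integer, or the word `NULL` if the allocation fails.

Op 1: a = malloc(2) -> a = 0; heap: [0-1 ALLOC][2-35 FREE]
Op 2: free(a) -> (freed a); heap: [0-35 FREE]
Op 3: b = malloc(5) -> b = 0; heap: [0-4 ALLOC][5-35 FREE]
Op 4: b = realloc(b, 3) -> b = 0; heap: [0-2 ALLOC][3-35 FREE]
Op 5: b = realloc(b, 1) -> b = 0; heap: [0-0 ALLOC][1-35 FREE]
Op 6: c = malloc(10) -> c = 1; heap: [0-0 ALLOC][1-10 ALLOC][11-35 FREE]
Op 7: d = malloc(5) -> d = 11; heap: [0-0 ALLOC][1-10 ALLOC][11-15 ALLOC][16-35 FREE]
malloc(12): first-fit scan over [0-0 ALLOC][1-10 ALLOC][11-15 ALLOC][16-35 FREE] -> 16

Answer: 16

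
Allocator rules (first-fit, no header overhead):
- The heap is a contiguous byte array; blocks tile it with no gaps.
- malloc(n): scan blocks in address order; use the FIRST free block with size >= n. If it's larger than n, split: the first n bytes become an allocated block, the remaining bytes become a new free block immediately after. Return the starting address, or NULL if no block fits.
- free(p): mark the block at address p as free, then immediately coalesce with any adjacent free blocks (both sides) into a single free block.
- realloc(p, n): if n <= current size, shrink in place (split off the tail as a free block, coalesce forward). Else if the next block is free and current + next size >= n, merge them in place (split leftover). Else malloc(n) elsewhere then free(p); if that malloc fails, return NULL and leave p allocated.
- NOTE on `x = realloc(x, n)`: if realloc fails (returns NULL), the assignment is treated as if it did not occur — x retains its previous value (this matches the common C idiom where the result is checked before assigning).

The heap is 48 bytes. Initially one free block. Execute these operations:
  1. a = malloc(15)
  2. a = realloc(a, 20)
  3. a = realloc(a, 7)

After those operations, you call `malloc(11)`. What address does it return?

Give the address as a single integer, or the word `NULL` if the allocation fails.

Answer: 7

Derivation:
Op 1: a = malloc(15) -> a = 0; heap: [0-14 ALLOC][15-47 FREE]
Op 2: a = realloc(a, 20) -> a = 0; heap: [0-19 ALLOC][20-47 FREE]
Op 3: a = realloc(a, 7) -> a = 0; heap: [0-6 ALLOC][7-47 FREE]
malloc(11): first-fit scan over [0-6 ALLOC][7-47 FREE] -> 7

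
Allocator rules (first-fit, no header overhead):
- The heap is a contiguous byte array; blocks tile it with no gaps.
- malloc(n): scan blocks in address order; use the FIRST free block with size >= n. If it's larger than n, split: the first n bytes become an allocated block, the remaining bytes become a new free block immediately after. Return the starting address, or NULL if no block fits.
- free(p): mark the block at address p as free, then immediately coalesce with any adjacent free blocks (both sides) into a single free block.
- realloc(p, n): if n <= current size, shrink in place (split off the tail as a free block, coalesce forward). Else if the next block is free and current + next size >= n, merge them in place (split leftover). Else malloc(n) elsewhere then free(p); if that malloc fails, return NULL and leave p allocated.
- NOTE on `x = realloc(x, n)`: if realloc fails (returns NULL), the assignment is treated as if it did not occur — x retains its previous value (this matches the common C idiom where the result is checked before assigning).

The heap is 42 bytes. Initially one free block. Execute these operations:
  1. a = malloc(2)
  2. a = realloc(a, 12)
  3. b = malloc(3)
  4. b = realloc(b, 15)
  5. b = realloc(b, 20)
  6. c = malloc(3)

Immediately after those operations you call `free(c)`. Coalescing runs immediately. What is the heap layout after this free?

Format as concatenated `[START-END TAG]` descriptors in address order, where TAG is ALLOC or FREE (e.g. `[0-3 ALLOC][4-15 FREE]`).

Answer: [0-11 ALLOC][12-31 ALLOC][32-41 FREE]

Derivation:
Op 1: a = malloc(2) -> a = 0; heap: [0-1 ALLOC][2-41 FREE]
Op 2: a = realloc(a, 12) -> a = 0; heap: [0-11 ALLOC][12-41 FREE]
Op 3: b = malloc(3) -> b = 12; heap: [0-11 ALLOC][12-14 ALLOC][15-41 FREE]
Op 4: b = realloc(b, 15) -> b = 12; heap: [0-11 ALLOC][12-26 ALLOC][27-41 FREE]
Op 5: b = realloc(b, 20) -> b = 12; heap: [0-11 ALLOC][12-31 ALLOC][32-41 FREE]
Op 6: c = malloc(3) -> c = 32; heap: [0-11 ALLOC][12-31 ALLOC][32-34 ALLOC][35-41 FREE]
free(c): c = 32 -> block [32-34 ALLOC]; mark free, coalesce with adjacent free neighbors -> [0-11 ALLOC][12-31 ALLOC][32-41 FREE]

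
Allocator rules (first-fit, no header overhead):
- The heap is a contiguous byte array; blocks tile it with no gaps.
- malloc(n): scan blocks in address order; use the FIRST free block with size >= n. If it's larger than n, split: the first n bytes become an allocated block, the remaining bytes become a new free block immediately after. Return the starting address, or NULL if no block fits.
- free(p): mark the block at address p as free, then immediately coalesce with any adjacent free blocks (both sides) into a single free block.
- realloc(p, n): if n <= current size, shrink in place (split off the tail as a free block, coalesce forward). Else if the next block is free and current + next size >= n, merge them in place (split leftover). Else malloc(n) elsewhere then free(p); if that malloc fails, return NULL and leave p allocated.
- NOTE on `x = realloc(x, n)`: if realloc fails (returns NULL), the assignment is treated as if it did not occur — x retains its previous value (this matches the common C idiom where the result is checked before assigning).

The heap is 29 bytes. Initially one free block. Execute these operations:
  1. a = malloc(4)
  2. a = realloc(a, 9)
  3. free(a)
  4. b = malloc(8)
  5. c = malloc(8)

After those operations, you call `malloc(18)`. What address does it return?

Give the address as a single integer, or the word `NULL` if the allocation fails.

Answer: NULL

Derivation:
Op 1: a = malloc(4) -> a = 0; heap: [0-3 ALLOC][4-28 FREE]
Op 2: a = realloc(a, 9) -> a = 0; heap: [0-8 ALLOC][9-28 FREE]
Op 3: free(a) -> (freed a); heap: [0-28 FREE]
Op 4: b = malloc(8) -> b = 0; heap: [0-7 ALLOC][8-28 FREE]
Op 5: c = malloc(8) -> c = 8; heap: [0-7 ALLOC][8-15 ALLOC][16-28 FREE]
malloc(18): first-fit scan over [0-7 ALLOC][8-15 ALLOC][16-28 FREE] -> NULL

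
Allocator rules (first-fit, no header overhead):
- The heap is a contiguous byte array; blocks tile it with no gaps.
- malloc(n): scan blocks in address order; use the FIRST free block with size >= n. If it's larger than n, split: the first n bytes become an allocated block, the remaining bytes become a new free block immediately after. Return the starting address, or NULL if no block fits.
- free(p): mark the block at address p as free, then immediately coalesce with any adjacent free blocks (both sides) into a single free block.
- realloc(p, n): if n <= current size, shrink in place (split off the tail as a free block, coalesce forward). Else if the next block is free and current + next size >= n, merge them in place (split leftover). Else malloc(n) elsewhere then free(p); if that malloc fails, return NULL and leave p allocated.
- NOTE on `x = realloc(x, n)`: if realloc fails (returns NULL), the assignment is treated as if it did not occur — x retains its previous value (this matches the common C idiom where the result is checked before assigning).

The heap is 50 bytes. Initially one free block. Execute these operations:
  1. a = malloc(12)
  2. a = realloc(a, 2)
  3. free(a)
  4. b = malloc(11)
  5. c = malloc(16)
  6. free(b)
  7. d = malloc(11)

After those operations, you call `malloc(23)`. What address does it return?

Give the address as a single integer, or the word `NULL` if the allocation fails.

Op 1: a = malloc(12) -> a = 0; heap: [0-11 ALLOC][12-49 FREE]
Op 2: a = realloc(a, 2) -> a = 0; heap: [0-1 ALLOC][2-49 FREE]
Op 3: free(a) -> (freed a); heap: [0-49 FREE]
Op 4: b = malloc(11) -> b = 0; heap: [0-10 ALLOC][11-49 FREE]
Op 5: c = malloc(16) -> c = 11; heap: [0-10 ALLOC][11-26 ALLOC][27-49 FREE]
Op 6: free(b) -> (freed b); heap: [0-10 FREE][11-26 ALLOC][27-49 FREE]
Op 7: d = malloc(11) -> d = 0; heap: [0-10 ALLOC][11-26 ALLOC][27-49 FREE]
malloc(23): first-fit scan over [0-10 ALLOC][11-26 ALLOC][27-49 FREE] -> 27

Answer: 27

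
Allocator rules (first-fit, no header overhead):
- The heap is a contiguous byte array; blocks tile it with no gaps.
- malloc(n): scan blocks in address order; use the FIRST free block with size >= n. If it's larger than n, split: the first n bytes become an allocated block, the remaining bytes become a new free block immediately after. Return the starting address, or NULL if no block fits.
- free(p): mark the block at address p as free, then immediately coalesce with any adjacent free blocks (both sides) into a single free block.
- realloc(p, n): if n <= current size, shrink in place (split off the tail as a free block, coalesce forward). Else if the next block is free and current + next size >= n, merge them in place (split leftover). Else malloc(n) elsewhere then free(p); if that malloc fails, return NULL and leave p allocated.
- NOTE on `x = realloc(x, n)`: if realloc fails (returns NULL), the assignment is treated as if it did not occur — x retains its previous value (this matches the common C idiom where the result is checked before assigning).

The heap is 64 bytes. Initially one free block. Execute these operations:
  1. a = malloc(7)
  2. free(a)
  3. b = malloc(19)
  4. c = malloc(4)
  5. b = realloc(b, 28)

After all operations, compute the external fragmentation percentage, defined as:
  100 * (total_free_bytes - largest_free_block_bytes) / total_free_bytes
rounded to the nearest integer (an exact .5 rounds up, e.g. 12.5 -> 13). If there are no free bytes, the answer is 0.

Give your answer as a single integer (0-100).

Op 1: a = malloc(7) -> a = 0; heap: [0-6 ALLOC][7-63 FREE]
Op 2: free(a) -> (freed a); heap: [0-63 FREE]
Op 3: b = malloc(19) -> b = 0; heap: [0-18 ALLOC][19-63 FREE]
Op 4: c = malloc(4) -> c = 19; heap: [0-18 ALLOC][19-22 ALLOC][23-63 FREE]
Op 5: b = realloc(b, 28) -> b = 23; heap: [0-18 FREE][19-22 ALLOC][23-50 ALLOC][51-63 FREE]
Free blocks: [19 13] total_free=32 largest=19 -> 100*(32-19)/32 = 1300/32 = 40.625 -> rounds to 41

Answer: 41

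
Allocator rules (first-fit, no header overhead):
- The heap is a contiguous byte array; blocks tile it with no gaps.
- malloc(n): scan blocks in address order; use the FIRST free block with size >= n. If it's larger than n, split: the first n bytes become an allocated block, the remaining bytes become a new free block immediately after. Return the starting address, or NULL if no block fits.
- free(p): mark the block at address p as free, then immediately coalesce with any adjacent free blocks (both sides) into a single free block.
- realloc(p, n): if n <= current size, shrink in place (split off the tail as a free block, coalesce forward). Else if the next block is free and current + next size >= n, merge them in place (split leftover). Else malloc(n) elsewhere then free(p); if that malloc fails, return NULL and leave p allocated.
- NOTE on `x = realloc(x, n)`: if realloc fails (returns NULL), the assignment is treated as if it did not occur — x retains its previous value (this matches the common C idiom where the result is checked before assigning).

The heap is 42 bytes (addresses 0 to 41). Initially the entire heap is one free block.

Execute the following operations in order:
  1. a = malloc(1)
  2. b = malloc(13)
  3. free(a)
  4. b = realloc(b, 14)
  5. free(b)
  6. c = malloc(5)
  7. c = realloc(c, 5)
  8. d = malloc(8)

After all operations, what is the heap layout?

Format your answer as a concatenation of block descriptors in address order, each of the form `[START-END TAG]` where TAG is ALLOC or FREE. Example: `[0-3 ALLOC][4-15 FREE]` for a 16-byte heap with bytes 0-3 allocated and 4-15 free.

Op 1: a = malloc(1) -> a = 0; heap: [0-0 ALLOC][1-41 FREE]
Op 2: b = malloc(13) -> b = 1; heap: [0-0 ALLOC][1-13 ALLOC][14-41 FREE]
Op 3: free(a) -> (freed a); heap: [0-0 FREE][1-13 ALLOC][14-41 FREE]
Op 4: b = realloc(b, 14) -> b = 1; heap: [0-0 FREE][1-14 ALLOC][15-41 FREE]
Op 5: free(b) -> (freed b); heap: [0-41 FREE]
Op 6: c = malloc(5) -> c = 0; heap: [0-4 ALLOC][5-41 FREE]
Op 7: c = realloc(c, 5) -> c = 0; heap: [0-4 ALLOC][5-41 FREE]
Op 8: d = malloc(8) -> d = 5; heap: [0-4 ALLOC][5-12 ALLOC][13-41 FREE]

Answer: [0-4 ALLOC][5-12 ALLOC][13-41 FREE]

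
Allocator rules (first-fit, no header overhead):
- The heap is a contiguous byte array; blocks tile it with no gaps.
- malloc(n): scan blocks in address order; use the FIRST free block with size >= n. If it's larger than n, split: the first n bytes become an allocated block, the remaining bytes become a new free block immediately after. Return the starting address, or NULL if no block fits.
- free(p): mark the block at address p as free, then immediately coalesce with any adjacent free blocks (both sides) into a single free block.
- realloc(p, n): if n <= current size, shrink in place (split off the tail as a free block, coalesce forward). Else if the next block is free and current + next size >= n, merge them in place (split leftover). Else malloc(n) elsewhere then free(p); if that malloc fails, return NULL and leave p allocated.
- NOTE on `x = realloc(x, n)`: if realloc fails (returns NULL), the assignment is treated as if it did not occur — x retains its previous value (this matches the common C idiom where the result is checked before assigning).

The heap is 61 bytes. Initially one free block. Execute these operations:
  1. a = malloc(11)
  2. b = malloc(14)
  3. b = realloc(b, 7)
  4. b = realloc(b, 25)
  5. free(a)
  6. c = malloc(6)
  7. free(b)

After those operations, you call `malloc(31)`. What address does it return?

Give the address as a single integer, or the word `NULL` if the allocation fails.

Op 1: a = malloc(11) -> a = 0; heap: [0-10 ALLOC][11-60 FREE]
Op 2: b = malloc(14) -> b = 11; heap: [0-10 ALLOC][11-24 ALLOC][25-60 FREE]
Op 3: b = realloc(b, 7) -> b = 11; heap: [0-10 ALLOC][11-17 ALLOC][18-60 FREE]
Op 4: b = realloc(b, 25) -> b = 11; heap: [0-10 ALLOC][11-35 ALLOC][36-60 FREE]
Op 5: free(a) -> (freed a); heap: [0-10 FREE][11-35 ALLOC][36-60 FREE]
Op 6: c = malloc(6) -> c = 0; heap: [0-5 ALLOC][6-10 FREE][11-35 ALLOC][36-60 FREE]
Op 7: free(b) -> (freed b); heap: [0-5 ALLOC][6-60 FREE]
malloc(31): first-fit scan over [0-5 ALLOC][6-60 FREE] -> 6

Answer: 6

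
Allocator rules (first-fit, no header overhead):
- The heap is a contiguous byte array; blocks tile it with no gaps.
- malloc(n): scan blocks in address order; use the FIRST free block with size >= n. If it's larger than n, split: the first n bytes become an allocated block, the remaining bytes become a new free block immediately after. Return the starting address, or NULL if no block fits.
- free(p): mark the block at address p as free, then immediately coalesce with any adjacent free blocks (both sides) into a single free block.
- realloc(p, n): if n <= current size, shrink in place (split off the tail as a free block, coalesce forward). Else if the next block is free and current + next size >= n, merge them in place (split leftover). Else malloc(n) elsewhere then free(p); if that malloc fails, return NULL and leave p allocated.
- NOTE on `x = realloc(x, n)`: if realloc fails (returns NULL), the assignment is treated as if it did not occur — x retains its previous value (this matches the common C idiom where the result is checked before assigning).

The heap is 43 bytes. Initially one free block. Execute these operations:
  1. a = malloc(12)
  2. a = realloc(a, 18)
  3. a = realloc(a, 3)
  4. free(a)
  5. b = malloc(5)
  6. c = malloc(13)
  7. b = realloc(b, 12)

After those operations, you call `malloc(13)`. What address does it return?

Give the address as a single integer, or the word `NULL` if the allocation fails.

Op 1: a = malloc(12) -> a = 0; heap: [0-11 ALLOC][12-42 FREE]
Op 2: a = realloc(a, 18) -> a = 0; heap: [0-17 ALLOC][18-42 FREE]
Op 3: a = realloc(a, 3) -> a = 0; heap: [0-2 ALLOC][3-42 FREE]
Op 4: free(a) -> (freed a); heap: [0-42 FREE]
Op 5: b = malloc(5) -> b = 0; heap: [0-4 ALLOC][5-42 FREE]
Op 6: c = malloc(13) -> c = 5; heap: [0-4 ALLOC][5-17 ALLOC][18-42 FREE]
Op 7: b = realloc(b, 12) -> b = 18; heap: [0-4 FREE][5-17 ALLOC][18-29 ALLOC][30-42 FREE]
malloc(13): first-fit scan over [0-4 FREE][5-17 ALLOC][18-29 ALLOC][30-42 FREE] -> 30

Answer: 30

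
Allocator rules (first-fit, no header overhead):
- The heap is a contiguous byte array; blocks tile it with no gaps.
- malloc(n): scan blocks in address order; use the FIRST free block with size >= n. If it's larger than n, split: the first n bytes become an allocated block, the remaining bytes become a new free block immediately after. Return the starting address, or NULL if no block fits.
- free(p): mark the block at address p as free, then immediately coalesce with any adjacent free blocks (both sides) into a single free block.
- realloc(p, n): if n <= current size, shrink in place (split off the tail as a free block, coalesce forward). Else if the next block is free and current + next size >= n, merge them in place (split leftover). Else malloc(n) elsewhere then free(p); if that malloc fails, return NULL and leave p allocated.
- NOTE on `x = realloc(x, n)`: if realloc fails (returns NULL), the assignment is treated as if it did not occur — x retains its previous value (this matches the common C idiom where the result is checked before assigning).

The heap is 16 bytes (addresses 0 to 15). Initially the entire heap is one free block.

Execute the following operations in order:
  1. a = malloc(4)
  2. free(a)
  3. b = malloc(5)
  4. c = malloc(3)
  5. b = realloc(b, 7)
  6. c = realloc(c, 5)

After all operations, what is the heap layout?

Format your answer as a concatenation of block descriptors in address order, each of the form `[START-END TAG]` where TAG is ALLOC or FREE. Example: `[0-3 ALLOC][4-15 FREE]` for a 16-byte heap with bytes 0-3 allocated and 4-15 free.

Op 1: a = malloc(4) -> a = 0; heap: [0-3 ALLOC][4-15 FREE]
Op 2: free(a) -> (freed a); heap: [0-15 FREE]
Op 3: b = malloc(5) -> b = 0; heap: [0-4 ALLOC][5-15 FREE]
Op 4: c = malloc(3) -> c = 5; heap: [0-4 ALLOC][5-7 ALLOC][8-15 FREE]
Op 5: b = realloc(b, 7) -> b = 8; heap: [0-4 FREE][5-7 ALLOC][8-14 ALLOC][15-15 FREE]
Op 6: c = realloc(c, 5) -> c = 0; heap: [0-4 ALLOC][5-7 FREE][8-14 ALLOC][15-15 FREE]

Answer: [0-4 ALLOC][5-7 FREE][8-14 ALLOC][15-15 FREE]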